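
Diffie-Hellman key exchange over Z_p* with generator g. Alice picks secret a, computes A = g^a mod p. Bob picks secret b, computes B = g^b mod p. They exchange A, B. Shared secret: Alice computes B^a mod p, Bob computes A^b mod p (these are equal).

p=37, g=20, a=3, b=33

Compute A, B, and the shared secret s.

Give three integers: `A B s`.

Answer: 8 14 6

Derivation:
A = 20^3 mod 37  (bits of 3 = 11)
  bit 0 = 1: r = r^2 * 20 mod 37 = 1^2 * 20 = 1*20 = 20
  bit 1 = 1: r = r^2 * 20 mod 37 = 20^2 * 20 = 30*20 = 8
  -> A = 8
B = 20^33 mod 37  (bits of 33 = 100001)
  bit 0 = 1: r = r^2 * 20 mod 37 = 1^2 * 20 = 1*20 = 20
  bit 1 = 0: r = r^2 mod 37 = 20^2 = 30
  bit 2 = 0: r = r^2 mod 37 = 30^2 = 12
  bit 3 = 0: r = r^2 mod 37 = 12^2 = 33
  bit 4 = 0: r = r^2 mod 37 = 33^2 = 16
  bit 5 = 1: r = r^2 * 20 mod 37 = 16^2 * 20 = 34*20 = 14
  -> B = 14
s = B^a = 14^3 mod 37  (bits of 3 = 11)
  bit 0 = 1: r = r^2 * 14 mod 37 = 1^2 * 14 = 1*14 = 14
  bit 1 = 1: r = r^2 * 14 mod 37 = 14^2 * 14 = 11*14 = 6
  -> s = B^a = 6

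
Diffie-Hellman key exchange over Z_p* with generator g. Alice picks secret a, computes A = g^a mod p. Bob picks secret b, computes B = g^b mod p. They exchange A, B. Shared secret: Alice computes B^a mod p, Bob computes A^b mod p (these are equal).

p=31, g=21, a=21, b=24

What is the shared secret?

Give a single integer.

Answer: 16

Derivation:
A = 21^21 mod 31  (bits of 21 = 10101)
  bit 0 = 1: r = r^2 * 21 mod 31 = 1^2 * 21 = 1*21 = 21
  bit 1 = 0: r = r^2 mod 31 = 21^2 = 7
  bit 2 = 1: r = r^2 * 21 mod 31 = 7^2 * 21 = 18*21 = 6
  bit 3 = 0: r = r^2 mod 31 = 6^2 = 5
  bit 4 = 1: r = r^2 * 21 mod 31 = 5^2 * 21 = 25*21 = 29
  -> A = 29
B = 21^24 mod 31  (bits of 24 = 11000)
  bit 0 = 1: r = r^2 * 21 mod 31 = 1^2 * 21 = 1*21 = 21
  bit 1 = 1: r = r^2 * 21 mod 31 = 21^2 * 21 = 7*21 = 23
  bit 2 = 0: r = r^2 mod 31 = 23^2 = 2
  bit 3 = 0: r = r^2 mod 31 = 2^2 = 4
  bit 4 = 0: r = r^2 mod 31 = 4^2 = 16
  -> B = 16
s = B^a = 16^21 mod 31  (bits of 21 = 10101)
  bit 0 = 1: r = r^2 * 16 mod 31 = 1^2 * 16 = 1*16 = 16
  bit 1 = 0: r = r^2 mod 31 = 16^2 = 8
  bit 2 = 1: r = r^2 * 16 mod 31 = 8^2 * 16 = 2*16 = 1
  bit 3 = 0: r = r^2 mod 31 = 1^2 = 1
  bit 4 = 1: r = r^2 * 16 mod 31 = 1^2 * 16 = 1*16 = 16
  -> s = B^a = 16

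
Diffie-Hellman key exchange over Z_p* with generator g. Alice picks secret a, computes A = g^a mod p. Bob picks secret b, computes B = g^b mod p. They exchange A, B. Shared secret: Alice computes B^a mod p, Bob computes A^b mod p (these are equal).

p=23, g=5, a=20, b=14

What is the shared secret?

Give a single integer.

A = 5^20 mod 23  (bits of 20 = 10100)
  bit 0 = 1: r = r^2 * 5 mod 23 = 1^2 * 5 = 1*5 = 5
  bit 1 = 0: r = r^2 mod 23 = 5^2 = 2
  bit 2 = 1: r = r^2 * 5 mod 23 = 2^2 * 5 = 4*5 = 20
  bit 3 = 0: r = r^2 mod 23 = 20^2 = 9
  bit 4 = 0: r = r^2 mod 23 = 9^2 = 12
  -> A = 12
B = 5^14 mod 23  (bits of 14 = 1110)
  bit 0 = 1: r = r^2 * 5 mod 23 = 1^2 * 5 = 1*5 = 5
  bit 1 = 1: r = r^2 * 5 mod 23 = 5^2 * 5 = 2*5 = 10
  bit 2 = 1: r = r^2 * 5 mod 23 = 10^2 * 5 = 8*5 = 17
  bit 3 = 0: r = r^2 mod 23 = 17^2 = 13
  -> B = 13
s = B^a = 13^20 mod 23  (bits of 20 = 10100)
  bit 0 = 1: r = r^2 * 13 mod 23 = 1^2 * 13 = 1*13 = 13
  bit 1 = 0: r = r^2 mod 23 = 13^2 = 8
  bit 2 = 1: r = r^2 * 13 mod 23 = 8^2 * 13 = 18*13 = 4
  bit 3 = 0: r = r^2 mod 23 = 4^2 = 16
  bit 4 = 0: r = r^2 mod 23 = 16^2 = 3
  -> s = B^a = 3

Answer: 3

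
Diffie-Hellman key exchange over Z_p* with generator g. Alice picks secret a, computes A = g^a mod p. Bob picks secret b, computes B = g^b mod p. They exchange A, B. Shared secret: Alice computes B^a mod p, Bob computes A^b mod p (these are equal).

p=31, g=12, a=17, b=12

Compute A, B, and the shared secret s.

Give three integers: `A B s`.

A = 12^17 mod 31  (bits of 17 = 10001)
  bit 0 = 1: r = r^2 * 12 mod 31 = 1^2 * 12 = 1*12 = 12
  bit 1 = 0: r = r^2 mod 31 = 12^2 = 20
  bit 2 = 0: r = r^2 mod 31 = 20^2 = 28
  bit 3 = 0: r = r^2 mod 31 = 28^2 = 9
  bit 4 = 1: r = r^2 * 12 mod 31 = 9^2 * 12 = 19*12 = 11
  -> A = 11
B = 12^12 mod 31  (bits of 12 = 1100)
  bit 0 = 1: r = r^2 * 12 mod 31 = 1^2 * 12 = 1*12 = 12
  bit 1 = 1: r = r^2 * 12 mod 31 = 12^2 * 12 = 20*12 = 23
  bit 2 = 0: r = r^2 mod 31 = 23^2 = 2
  bit 3 = 0: r = r^2 mod 31 = 2^2 = 4
  -> B = 4
s = B^a = 4^17 mod 31  (bits of 17 = 10001)
  bit 0 = 1: r = r^2 * 4 mod 31 = 1^2 * 4 = 1*4 = 4
  bit 1 = 0: r = r^2 mod 31 = 4^2 = 16
  bit 2 = 0: r = r^2 mod 31 = 16^2 = 8
  bit 3 = 0: r = r^2 mod 31 = 8^2 = 2
  bit 4 = 1: r = r^2 * 4 mod 31 = 2^2 * 4 = 4*4 = 16
  -> s = B^a = 16

Answer: 11 4 16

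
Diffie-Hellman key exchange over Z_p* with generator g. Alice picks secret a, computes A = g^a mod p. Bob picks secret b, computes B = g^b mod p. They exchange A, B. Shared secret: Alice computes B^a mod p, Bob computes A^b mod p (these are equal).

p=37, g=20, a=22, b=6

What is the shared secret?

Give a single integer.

Answer: 10

Derivation:
A = 20^22 mod 37  (bits of 22 = 10110)
  bit 0 = 1: r = r^2 * 20 mod 37 = 1^2 * 20 = 1*20 = 20
  bit 1 = 0: r = r^2 mod 37 = 20^2 = 30
  bit 2 = 1: r = r^2 * 20 mod 37 = 30^2 * 20 = 12*20 = 18
  bit 3 = 1: r = r^2 * 20 mod 37 = 18^2 * 20 = 28*20 = 5
  bit 4 = 0: r = r^2 mod 37 = 5^2 = 25
  -> A = 25
B = 20^6 mod 37  (bits of 6 = 110)
  bit 0 = 1: r = r^2 * 20 mod 37 = 1^2 * 20 = 1*20 = 20
  bit 1 = 1: r = r^2 * 20 mod 37 = 20^2 * 20 = 30*20 = 8
  bit 2 = 0: r = r^2 mod 37 = 8^2 = 27
  -> B = 27
s = B^a = 27^22 mod 37  (bits of 22 = 10110)
  bit 0 = 1: r = r^2 * 27 mod 37 = 1^2 * 27 = 1*27 = 27
  bit 1 = 0: r = r^2 mod 37 = 27^2 = 26
  bit 2 = 1: r = r^2 * 27 mod 37 = 26^2 * 27 = 10*27 = 11
  bit 3 = 1: r = r^2 * 27 mod 37 = 11^2 * 27 = 10*27 = 11
  bit 4 = 0: r = r^2 mod 37 = 11^2 = 10
  -> s = B^a = 10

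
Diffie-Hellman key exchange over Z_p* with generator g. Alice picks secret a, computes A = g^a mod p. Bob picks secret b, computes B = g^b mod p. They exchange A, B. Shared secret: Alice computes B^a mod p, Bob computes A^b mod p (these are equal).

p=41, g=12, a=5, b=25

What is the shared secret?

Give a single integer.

Answer: 3

Derivation:
A = 12^5 mod 41  (bits of 5 = 101)
  bit 0 = 1: r = r^2 * 12 mod 41 = 1^2 * 12 = 1*12 = 12
  bit 1 = 0: r = r^2 mod 41 = 12^2 = 21
  bit 2 = 1: r = r^2 * 12 mod 41 = 21^2 * 12 = 31*12 = 3
  -> A = 3
B = 12^25 mod 41  (bits of 25 = 11001)
  bit 0 = 1: r = r^2 * 12 mod 41 = 1^2 * 12 = 1*12 = 12
  bit 1 = 1: r = r^2 * 12 mod 41 = 12^2 * 12 = 21*12 = 6
  bit 2 = 0: r = r^2 mod 41 = 6^2 = 36
  bit 3 = 0: r = r^2 mod 41 = 36^2 = 25
  bit 4 = 1: r = r^2 * 12 mod 41 = 25^2 * 12 = 10*12 = 38
  -> B = 38
s = B^a = 38^5 mod 41  (bits of 5 = 101)
  bit 0 = 1: r = r^2 * 38 mod 41 = 1^2 * 38 = 1*38 = 38
  bit 1 = 0: r = r^2 mod 41 = 38^2 = 9
  bit 2 = 1: r = r^2 * 38 mod 41 = 9^2 * 38 = 40*38 = 3
  -> s = B^a = 3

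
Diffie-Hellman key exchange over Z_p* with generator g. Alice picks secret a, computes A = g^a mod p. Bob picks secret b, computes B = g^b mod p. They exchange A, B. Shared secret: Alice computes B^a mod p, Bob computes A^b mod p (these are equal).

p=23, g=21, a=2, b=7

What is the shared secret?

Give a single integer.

A = 21^2 mod 23  (bits of 2 = 10)
  bit 0 = 1: r = r^2 * 21 mod 23 = 1^2 * 21 = 1*21 = 21
  bit 1 = 0: r = r^2 mod 23 = 21^2 = 4
  -> A = 4
B = 21^7 mod 23  (bits of 7 = 111)
  bit 0 = 1: r = r^2 * 21 mod 23 = 1^2 * 21 = 1*21 = 21
  bit 1 = 1: r = r^2 * 21 mod 23 = 21^2 * 21 = 4*21 = 15
  bit 2 = 1: r = r^2 * 21 mod 23 = 15^2 * 21 = 18*21 = 10
  -> B = 10
s = B^a = 10^2 mod 23  (bits of 2 = 10)
  bit 0 = 1: r = r^2 * 10 mod 23 = 1^2 * 10 = 1*10 = 10
  bit 1 = 0: r = r^2 mod 23 = 10^2 = 8
  -> s = B^a = 8

Answer: 8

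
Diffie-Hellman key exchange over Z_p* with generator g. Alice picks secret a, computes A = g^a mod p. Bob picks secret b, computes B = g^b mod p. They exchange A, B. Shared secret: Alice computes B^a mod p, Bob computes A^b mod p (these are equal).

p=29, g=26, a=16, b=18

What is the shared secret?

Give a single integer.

Answer: 7

Derivation:
A = 26^16 mod 29  (bits of 16 = 10000)
  bit 0 = 1: r = r^2 * 26 mod 29 = 1^2 * 26 = 1*26 = 26
  bit 1 = 0: r = r^2 mod 29 = 26^2 = 9
  bit 2 = 0: r = r^2 mod 29 = 9^2 = 23
  bit 3 = 0: r = r^2 mod 29 = 23^2 = 7
  bit 4 = 0: r = r^2 mod 29 = 7^2 = 20
  -> A = 20
B = 26^18 mod 29  (bits of 18 = 10010)
  bit 0 = 1: r = r^2 * 26 mod 29 = 1^2 * 26 = 1*26 = 26
  bit 1 = 0: r = r^2 mod 29 = 26^2 = 9
  bit 2 = 0: r = r^2 mod 29 = 9^2 = 23
  bit 3 = 1: r = r^2 * 26 mod 29 = 23^2 * 26 = 7*26 = 8
  bit 4 = 0: r = r^2 mod 29 = 8^2 = 6
  -> B = 6
s = B^a = 6^16 mod 29  (bits of 16 = 10000)
  bit 0 = 1: r = r^2 * 6 mod 29 = 1^2 * 6 = 1*6 = 6
  bit 1 = 0: r = r^2 mod 29 = 6^2 = 7
  bit 2 = 0: r = r^2 mod 29 = 7^2 = 20
  bit 3 = 0: r = r^2 mod 29 = 20^2 = 23
  bit 4 = 0: r = r^2 mod 29 = 23^2 = 7
  -> s = B^a = 7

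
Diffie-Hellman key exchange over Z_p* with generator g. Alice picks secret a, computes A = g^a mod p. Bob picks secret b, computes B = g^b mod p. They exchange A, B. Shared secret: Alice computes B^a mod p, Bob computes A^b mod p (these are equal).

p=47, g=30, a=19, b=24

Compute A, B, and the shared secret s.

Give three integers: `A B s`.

A = 30^19 mod 47  (bits of 19 = 10011)
  bit 0 = 1: r = r^2 * 30 mod 47 = 1^2 * 30 = 1*30 = 30
  bit 1 = 0: r = r^2 mod 47 = 30^2 = 7
  bit 2 = 0: r = r^2 mod 47 = 7^2 = 2
  bit 3 = 1: r = r^2 * 30 mod 47 = 2^2 * 30 = 4*30 = 26
  bit 4 = 1: r = r^2 * 30 mod 47 = 26^2 * 30 = 18*30 = 23
  -> A = 23
B = 30^24 mod 47  (bits of 24 = 11000)
  bit 0 = 1: r = r^2 * 30 mod 47 = 1^2 * 30 = 1*30 = 30
  bit 1 = 1: r = r^2 * 30 mod 47 = 30^2 * 30 = 7*30 = 22
  bit 2 = 0: r = r^2 mod 47 = 22^2 = 14
  bit 3 = 0: r = r^2 mod 47 = 14^2 = 8
  bit 4 = 0: r = r^2 mod 47 = 8^2 = 17
  -> B = 17
s = B^a = 17^19 mod 47  (bits of 19 = 10011)
  bit 0 = 1: r = r^2 * 17 mod 47 = 1^2 * 17 = 1*17 = 17
  bit 1 = 0: r = r^2 mod 47 = 17^2 = 7
  bit 2 = 0: r = r^2 mod 47 = 7^2 = 2
  bit 3 = 1: r = r^2 * 17 mod 47 = 2^2 * 17 = 4*17 = 21
  bit 4 = 1: r = r^2 * 17 mod 47 = 21^2 * 17 = 18*17 = 24
  -> s = B^a = 24

Answer: 23 17 24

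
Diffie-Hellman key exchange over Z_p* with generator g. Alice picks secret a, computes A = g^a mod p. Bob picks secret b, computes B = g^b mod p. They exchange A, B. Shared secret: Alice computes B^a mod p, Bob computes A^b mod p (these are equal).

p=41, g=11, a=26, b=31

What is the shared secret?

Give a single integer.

Answer: 33

Derivation:
A = 11^26 mod 41  (bits of 26 = 11010)
  bit 0 = 1: r = r^2 * 11 mod 41 = 1^2 * 11 = 1*11 = 11
  bit 1 = 1: r = r^2 * 11 mod 41 = 11^2 * 11 = 39*11 = 19
  bit 2 = 0: r = r^2 mod 41 = 19^2 = 33
  bit 3 = 1: r = r^2 * 11 mod 41 = 33^2 * 11 = 23*11 = 7
  bit 4 = 0: r = r^2 mod 41 = 7^2 = 8
  -> A = 8
B = 11^31 mod 41  (bits of 31 = 11111)
  bit 0 = 1: r = r^2 * 11 mod 41 = 1^2 * 11 = 1*11 = 11
  bit 1 = 1: r = r^2 * 11 mod 41 = 11^2 * 11 = 39*11 = 19
  bit 2 = 1: r = r^2 * 11 mod 41 = 19^2 * 11 = 33*11 = 35
  bit 3 = 1: r = r^2 * 11 mod 41 = 35^2 * 11 = 36*11 = 27
  bit 4 = 1: r = r^2 * 11 mod 41 = 27^2 * 11 = 32*11 = 24
  -> B = 24
s = B^a = 24^26 mod 41  (bits of 26 = 11010)
  bit 0 = 1: r = r^2 * 24 mod 41 = 1^2 * 24 = 1*24 = 24
  bit 1 = 1: r = r^2 * 24 mod 41 = 24^2 * 24 = 2*24 = 7
  bit 2 = 0: r = r^2 mod 41 = 7^2 = 8
  bit 3 = 1: r = r^2 * 24 mod 41 = 8^2 * 24 = 23*24 = 19
  bit 4 = 0: r = r^2 mod 41 = 19^2 = 33
  -> s = B^a = 33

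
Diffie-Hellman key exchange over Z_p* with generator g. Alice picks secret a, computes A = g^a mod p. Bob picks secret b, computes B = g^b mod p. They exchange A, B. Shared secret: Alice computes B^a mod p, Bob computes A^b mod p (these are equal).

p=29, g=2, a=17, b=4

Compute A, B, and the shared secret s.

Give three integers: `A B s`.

A = 2^17 mod 29  (bits of 17 = 10001)
  bit 0 = 1: r = r^2 * 2 mod 29 = 1^2 * 2 = 1*2 = 2
  bit 1 = 0: r = r^2 mod 29 = 2^2 = 4
  bit 2 = 0: r = r^2 mod 29 = 4^2 = 16
  bit 3 = 0: r = r^2 mod 29 = 16^2 = 24
  bit 4 = 1: r = r^2 * 2 mod 29 = 24^2 * 2 = 25*2 = 21
  -> A = 21
B = 2^4 mod 29  (bits of 4 = 100)
  bit 0 = 1: r = r^2 * 2 mod 29 = 1^2 * 2 = 1*2 = 2
  bit 1 = 0: r = r^2 mod 29 = 2^2 = 4
  bit 2 = 0: r = r^2 mod 29 = 4^2 = 16
  -> B = 16
s = B^a = 16^17 mod 29  (bits of 17 = 10001)
  bit 0 = 1: r = r^2 * 16 mod 29 = 1^2 * 16 = 1*16 = 16
  bit 1 = 0: r = r^2 mod 29 = 16^2 = 24
  bit 2 = 0: r = r^2 mod 29 = 24^2 = 25
  bit 3 = 0: r = r^2 mod 29 = 25^2 = 16
  bit 4 = 1: r = r^2 * 16 mod 29 = 16^2 * 16 = 24*16 = 7
  -> s = B^a = 7

Answer: 21 16 7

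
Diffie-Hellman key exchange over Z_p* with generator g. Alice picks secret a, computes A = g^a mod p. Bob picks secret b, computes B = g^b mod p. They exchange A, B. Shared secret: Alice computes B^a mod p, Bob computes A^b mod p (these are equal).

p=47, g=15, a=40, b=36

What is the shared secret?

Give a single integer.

Answer: 2

Derivation:
A = 15^40 mod 47  (bits of 40 = 101000)
  bit 0 = 1: r = r^2 * 15 mod 47 = 1^2 * 15 = 1*15 = 15
  bit 1 = 0: r = r^2 mod 47 = 15^2 = 37
  bit 2 = 1: r = r^2 * 15 mod 47 = 37^2 * 15 = 6*15 = 43
  bit 3 = 0: r = r^2 mod 47 = 43^2 = 16
  bit 4 = 0: r = r^2 mod 47 = 16^2 = 21
  bit 5 = 0: r = r^2 mod 47 = 21^2 = 18
  -> A = 18
B = 15^36 mod 47  (bits of 36 = 100100)
  bit 0 = 1: r = r^2 * 15 mod 47 = 1^2 * 15 = 1*15 = 15
  bit 1 = 0: r = r^2 mod 47 = 15^2 = 37
  bit 2 = 0: r = r^2 mod 47 = 37^2 = 6
  bit 3 = 1: r = r^2 * 15 mod 47 = 6^2 * 15 = 36*15 = 23
  bit 4 = 0: r = r^2 mod 47 = 23^2 = 12
  bit 5 = 0: r = r^2 mod 47 = 12^2 = 3
  -> B = 3
s = B^a = 3^40 mod 47  (bits of 40 = 101000)
  bit 0 = 1: r = r^2 * 3 mod 47 = 1^2 * 3 = 1*3 = 3
  bit 1 = 0: r = r^2 mod 47 = 3^2 = 9
  bit 2 = 1: r = r^2 * 3 mod 47 = 9^2 * 3 = 34*3 = 8
  bit 3 = 0: r = r^2 mod 47 = 8^2 = 17
  bit 4 = 0: r = r^2 mod 47 = 17^2 = 7
  bit 5 = 0: r = r^2 mod 47 = 7^2 = 2
  -> s = B^a = 2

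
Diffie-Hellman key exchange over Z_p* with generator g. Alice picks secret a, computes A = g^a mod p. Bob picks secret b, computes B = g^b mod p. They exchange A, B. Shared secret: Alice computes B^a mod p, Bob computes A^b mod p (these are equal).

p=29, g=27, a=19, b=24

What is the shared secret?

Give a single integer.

A = 27^19 mod 29  (bits of 19 = 10011)
  bit 0 = 1: r = r^2 * 27 mod 29 = 1^2 * 27 = 1*27 = 27
  bit 1 = 0: r = r^2 mod 29 = 27^2 = 4
  bit 2 = 0: r = r^2 mod 29 = 4^2 = 16
  bit 3 = 1: r = r^2 * 27 mod 29 = 16^2 * 27 = 24*27 = 10
  bit 4 = 1: r = r^2 * 27 mod 29 = 10^2 * 27 = 13*27 = 3
  -> A = 3
B = 27^24 mod 29  (bits of 24 = 11000)
  bit 0 = 1: r = r^2 * 27 mod 29 = 1^2 * 27 = 1*27 = 27
  bit 1 = 1: r = r^2 * 27 mod 29 = 27^2 * 27 = 4*27 = 21
  bit 2 = 0: r = r^2 mod 29 = 21^2 = 6
  bit 3 = 0: r = r^2 mod 29 = 6^2 = 7
  bit 4 = 0: r = r^2 mod 29 = 7^2 = 20
  -> B = 20
s = B^a = 20^19 mod 29  (bits of 19 = 10011)
  bit 0 = 1: r = r^2 * 20 mod 29 = 1^2 * 20 = 1*20 = 20
  bit 1 = 0: r = r^2 mod 29 = 20^2 = 23
  bit 2 = 0: r = r^2 mod 29 = 23^2 = 7
  bit 3 = 1: r = r^2 * 20 mod 29 = 7^2 * 20 = 20*20 = 23
  bit 4 = 1: r = r^2 * 20 mod 29 = 23^2 * 20 = 7*20 = 24
  -> s = B^a = 24

Answer: 24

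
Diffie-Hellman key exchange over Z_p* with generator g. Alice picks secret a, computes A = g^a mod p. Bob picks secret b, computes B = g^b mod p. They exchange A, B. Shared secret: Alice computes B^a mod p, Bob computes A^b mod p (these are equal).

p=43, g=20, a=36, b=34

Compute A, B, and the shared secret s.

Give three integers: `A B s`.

Answer: 11 24 4

Derivation:
A = 20^36 mod 43  (bits of 36 = 100100)
  bit 0 = 1: r = r^2 * 20 mod 43 = 1^2 * 20 = 1*20 = 20
  bit 1 = 0: r = r^2 mod 43 = 20^2 = 13
  bit 2 = 0: r = r^2 mod 43 = 13^2 = 40
  bit 3 = 1: r = r^2 * 20 mod 43 = 40^2 * 20 = 9*20 = 8
  bit 4 = 0: r = r^2 mod 43 = 8^2 = 21
  bit 5 = 0: r = r^2 mod 43 = 21^2 = 11
  -> A = 11
B = 20^34 mod 43  (bits of 34 = 100010)
  bit 0 = 1: r = r^2 * 20 mod 43 = 1^2 * 20 = 1*20 = 20
  bit 1 = 0: r = r^2 mod 43 = 20^2 = 13
  bit 2 = 0: r = r^2 mod 43 = 13^2 = 40
  bit 3 = 0: r = r^2 mod 43 = 40^2 = 9
  bit 4 = 1: r = r^2 * 20 mod 43 = 9^2 * 20 = 38*20 = 29
  bit 5 = 0: r = r^2 mod 43 = 29^2 = 24
  -> B = 24
s = B^a = 24^36 mod 43  (bits of 36 = 100100)
  bit 0 = 1: r = r^2 * 24 mod 43 = 1^2 * 24 = 1*24 = 24
  bit 1 = 0: r = r^2 mod 43 = 24^2 = 17
  bit 2 = 0: r = r^2 mod 43 = 17^2 = 31
  bit 3 = 1: r = r^2 * 24 mod 43 = 31^2 * 24 = 15*24 = 16
  bit 4 = 0: r = r^2 mod 43 = 16^2 = 41
  bit 5 = 0: r = r^2 mod 43 = 41^2 = 4
  -> s = B^a = 4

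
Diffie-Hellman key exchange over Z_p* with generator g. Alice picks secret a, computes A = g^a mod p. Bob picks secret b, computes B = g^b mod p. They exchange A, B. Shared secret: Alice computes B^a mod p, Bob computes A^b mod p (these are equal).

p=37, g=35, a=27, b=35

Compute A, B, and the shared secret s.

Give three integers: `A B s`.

A = 35^27 mod 37  (bits of 27 = 11011)
  bit 0 = 1: r = r^2 * 35 mod 37 = 1^2 * 35 = 1*35 = 35
  bit 1 = 1: r = r^2 * 35 mod 37 = 35^2 * 35 = 4*35 = 29
  bit 2 = 0: r = r^2 mod 37 = 29^2 = 27
  bit 3 = 1: r = r^2 * 35 mod 37 = 27^2 * 35 = 26*35 = 22
  bit 4 = 1: r = r^2 * 35 mod 37 = 22^2 * 35 = 3*35 = 31
  -> A = 31
B = 35^35 mod 37  (bits of 35 = 100011)
  bit 0 = 1: r = r^2 * 35 mod 37 = 1^2 * 35 = 1*35 = 35
  bit 1 = 0: r = r^2 mod 37 = 35^2 = 4
  bit 2 = 0: r = r^2 mod 37 = 4^2 = 16
  bit 3 = 0: r = r^2 mod 37 = 16^2 = 34
  bit 4 = 1: r = r^2 * 35 mod 37 = 34^2 * 35 = 9*35 = 19
  bit 5 = 1: r = r^2 * 35 mod 37 = 19^2 * 35 = 28*35 = 18
  -> B = 18
s = B^a = 18^27 mod 37  (bits of 27 = 11011)
  bit 0 = 1: r = r^2 * 18 mod 37 = 1^2 * 18 = 1*18 = 18
  bit 1 = 1: r = r^2 * 18 mod 37 = 18^2 * 18 = 28*18 = 23
  bit 2 = 0: r = r^2 mod 37 = 23^2 = 11
  bit 3 = 1: r = r^2 * 18 mod 37 = 11^2 * 18 = 10*18 = 32
  bit 4 = 1: r = r^2 * 18 mod 37 = 32^2 * 18 = 25*18 = 6
  -> s = B^a = 6

Answer: 31 18 6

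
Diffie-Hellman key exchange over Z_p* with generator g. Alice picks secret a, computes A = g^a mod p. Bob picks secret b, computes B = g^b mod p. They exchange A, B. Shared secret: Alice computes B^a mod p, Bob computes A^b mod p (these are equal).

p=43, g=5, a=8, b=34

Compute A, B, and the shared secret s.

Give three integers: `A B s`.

Answer: 13 10 17

Derivation:
A = 5^8 mod 43  (bits of 8 = 1000)
  bit 0 = 1: r = r^2 * 5 mod 43 = 1^2 * 5 = 1*5 = 5
  bit 1 = 0: r = r^2 mod 43 = 5^2 = 25
  bit 2 = 0: r = r^2 mod 43 = 25^2 = 23
  bit 3 = 0: r = r^2 mod 43 = 23^2 = 13
  -> A = 13
B = 5^34 mod 43  (bits of 34 = 100010)
  bit 0 = 1: r = r^2 * 5 mod 43 = 1^2 * 5 = 1*5 = 5
  bit 1 = 0: r = r^2 mod 43 = 5^2 = 25
  bit 2 = 0: r = r^2 mod 43 = 25^2 = 23
  bit 3 = 0: r = r^2 mod 43 = 23^2 = 13
  bit 4 = 1: r = r^2 * 5 mod 43 = 13^2 * 5 = 40*5 = 28
  bit 5 = 0: r = r^2 mod 43 = 28^2 = 10
  -> B = 10
s = B^a = 10^8 mod 43  (bits of 8 = 1000)
  bit 0 = 1: r = r^2 * 10 mod 43 = 1^2 * 10 = 1*10 = 10
  bit 1 = 0: r = r^2 mod 43 = 10^2 = 14
  bit 2 = 0: r = r^2 mod 43 = 14^2 = 24
  bit 3 = 0: r = r^2 mod 43 = 24^2 = 17
  -> s = B^a = 17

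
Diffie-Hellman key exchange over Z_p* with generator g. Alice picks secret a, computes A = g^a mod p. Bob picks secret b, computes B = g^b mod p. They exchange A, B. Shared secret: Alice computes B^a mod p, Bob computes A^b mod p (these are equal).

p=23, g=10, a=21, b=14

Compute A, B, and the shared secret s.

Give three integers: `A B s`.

Answer: 7 12 2

Derivation:
A = 10^21 mod 23  (bits of 21 = 10101)
  bit 0 = 1: r = r^2 * 10 mod 23 = 1^2 * 10 = 1*10 = 10
  bit 1 = 0: r = r^2 mod 23 = 10^2 = 8
  bit 2 = 1: r = r^2 * 10 mod 23 = 8^2 * 10 = 18*10 = 19
  bit 3 = 0: r = r^2 mod 23 = 19^2 = 16
  bit 4 = 1: r = r^2 * 10 mod 23 = 16^2 * 10 = 3*10 = 7
  -> A = 7
B = 10^14 mod 23  (bits of 14 = 1110)
  bit 0 = 1: r = r^2 * 10 mod 23 = 1^2 * 10 = 1*10 = 10
  bit 1 = 1: r = r^2 * 10 mod 23 = 10^2 * 10 = 8*10 = 11
  bit 2 = 1: r = r^2 * 10 mod 23 = 11^2 * 10 = 6*10 = 14
  bit 3 = 0: r = r^2 mod 23 = 14^2 = 12
  -> B = 12
s = B^a = 12^21 mod 23  (bits of 21 = 10101)
  bit 0 = 1: r = r^2 * 12 mod 23 = 1^2 * 12 = 1*12 = 12
  bit 1 = 0: r = r^2 mod 23 = 12^2 = 6
  bit 2 = 1: r = r^2 * 12 mod 23 = 6^2 * 12 = 13*12 = 18
  bit 3 = 0: r = r^2 mod 23 = 18^2 = 2
  bit 4 = 1: r = r^2 * 12 mod 23 = 2^2 * 12 = 4*12 = 2
  -> s = B^a = 2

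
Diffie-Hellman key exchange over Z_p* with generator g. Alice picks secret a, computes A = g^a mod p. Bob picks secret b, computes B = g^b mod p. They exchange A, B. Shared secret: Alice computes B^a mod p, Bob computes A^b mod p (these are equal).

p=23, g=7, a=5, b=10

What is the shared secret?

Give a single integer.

A = 7^5 mod 23  (bits of 5 = 101)
  bit 0 = 1: r = r^2 * 7 mod 23 = 1^2 * 7 = 1*7 = 7
  bit 1 = 0: r = r^2 mod 23 = 7^2 = 3
  bit 2 = 1: r = r^2 * 7 mod 23 = 3^2 * 7 = 9*7 = 17
  -> A = 17
B = 7^10 mod 23  (bits of 10 = 1010)
  bit 0 = 1: r = r^2 * 7 mod 23 = 1^2 * 7 = 1*7 = 7
  bit 1 = 0: r = r^2 mod 23 = 7^2 = 3
  bit 2 = 1: r = r^2 * 7 mod 23 = 3^2 * 7 = 9*7 = 17
  bit 3 = 0: r = r^2 mod 23 = 17^2 = 13
  -> B = 13
s = B^a = 13^5 mod 23  (bits of 5 = 101)
  bit 0 = 1: r = r^2 * 13 mod 23 = 1^2 * 13 = 1*13 = 13
  bit 1 = 0: r = r^2 mod 23 = 13^2 = 8
  bit 2 = 1: r = r^2 * 13 mod 23 = 8^2 * 13 = 18*13 = 4
  -> s = B^a = 4

Answer: 4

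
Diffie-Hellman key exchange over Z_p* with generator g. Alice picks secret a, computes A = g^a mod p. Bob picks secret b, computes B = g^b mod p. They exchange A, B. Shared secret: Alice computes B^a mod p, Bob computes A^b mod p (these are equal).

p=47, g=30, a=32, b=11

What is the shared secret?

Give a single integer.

A = 30^32 mod 47  (bits of 32 = 100000)
  bit 0 = 1: r = r^2 * 30 mod 47 = 1^2 * 30 = 1*30 = 30
  bit 1 = 0: r = r^2 mod 47 = 30^2 = 7
  bit 2 = 0: r = r^2 mod 47 = 7^2 = 2
  bit 3 = 0: r = r^2 mod 47 = 2^2 = 4
  bit 4 = 0: r = r^2 mod 47 = 4^2 = 16
  bit 5 = 0: r = r^2 mod 47 = 16^2 = 21
  -> A = 21
B = 30^11 mod 47  (bits of 11 = 1011)
  bit 0 = 1: r = r^2 * 30 mod 47 = 1^2 * 30 = 1*30 = 30
  bit 1 = 0: r = r^2 mod 47 = 30^2 = 7
  bit 2 = 1: r = r^2 * 30 mod 47 = 7^2 * 30 = 2*30 = 13
  bit 3 = 1: r = r^2 * 30 mod 47 = 13^2 * 30 = 28*30 = 41
  -> B = 41
s = B^a = 41^32 mod 47  (bits of 32 = 100000)
  bit 0 = 1: r = r^2 * 41 mod 47 = 1^2 * 41 = 1*41 = 41
  bit 1 = 0: r = r^2 mod 47 = 41^2 = 36
  bit 2 = 0: r = r^2 mod 47 = 36^2 = 27
  bit 3 = 0: r = r^2 mod 47 = 27^2 = 24
  bit 4 = 0: r = r^2 mod 47 = 24^2 = 12
  bit 5 = 0: r = r^2 mod 47 = 12^2 = 3
  -> s = B^a = 3

Answer: 3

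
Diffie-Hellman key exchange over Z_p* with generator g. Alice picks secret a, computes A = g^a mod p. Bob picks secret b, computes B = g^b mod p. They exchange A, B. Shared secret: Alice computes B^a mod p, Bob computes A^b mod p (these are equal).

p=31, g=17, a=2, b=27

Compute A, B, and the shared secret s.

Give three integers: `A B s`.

Answer: 10 29 4

Derivation:
A = 17^2 mod 31  (bits of 2 = 10)
  bit 0 = 1: r = r^2 * 17 mod 31 = 1^2 * 17 = 1*17 = 17
  bit 1 = 0: r = r^2 mod 31 = 17^2 = 10
  -> A = 10
B = 17^27 mod 31  (bits of 27 = 11011)
  bit 0 = 1: r = r^2 * 17 mod 31 = 1^2 * 17 = 1*17 = 17
  bit 1 = 1: r = r^2 * 17 mod 31 = 17^2 * 17 = 10*17 = 15
  bit 2 = 0: r = r^2 mod 31 = 15^2 = 8
  bit 3 = 1: r = r^2 * 17 mod 31 = 8^2 * 17 = 2*17 = 3
  bit 4 = 1: r = r^2 * 17 mod 31 = 3^2 * 17 = 9*17 = 29
  -> B = 29
s = B^a = 29^2 mod 31  (bits of 2 = 10)
  bit 0 = 1: r = r^2 * 29 mod 31 = 1^2 * 29 = 1*29 = 29
  bit 1 = 0: r = r^2 mod 31 = 29^2 = 4
  -> s = B^a = 4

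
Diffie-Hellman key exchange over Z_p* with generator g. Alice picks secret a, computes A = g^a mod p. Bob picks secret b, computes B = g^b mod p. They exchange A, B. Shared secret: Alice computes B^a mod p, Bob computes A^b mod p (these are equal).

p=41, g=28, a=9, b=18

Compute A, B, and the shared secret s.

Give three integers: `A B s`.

A = 28^9 mod 41  (bits of 9 = 1001)
  bit 0 = 1: r = r^2 * 28 mod 41 = 1^2 * 28 = 1*28 = 28
  bit 1 = 0: r = r^2 mod 41 = 28^2 = 5
  bit 2 = 0: r = r^2 mod 41 = 5^2 = 25
  bit 3 = 1: r = r^2 * 28 mod 41 = 25^2 * 28 = 10*28 = 34
  -> A = 34
B = 28^18 mod 41  (bits of 18 = 10010)
  bit 0 = 1: r = r^2 * 28 mod 41 = 1^2 * 28 = 1*28 = 28
  bit 1 = 0: r = r^2 mod 41 = 28^2 = 5
  bit 2 = 0: r = r^2 mod 41 = 5^2 = 25
  bit 3 = 1: r = r^2 * 28 mod 41 = 25^2 * 28 = 10*28 = 34
  bit 4 = 0: r = r^2 mod 41 = 34^2 = 8
  -> B = 8
s = B^a = 8^9 mod 41  (bits of 9 = 1001)
  bit 0 = 1: r = r^2 * 8 mod 41 = 1^2 * 8 = 1*8 = 8
  bit 1 = 0: r = r^2 mod 41 = 8^2 = 23
  bit 2 = 0: r = r^2 mod 41 = 23^2 = 37
  bit 3 = 1: r = r^2 * 8 mod 41 = 37^2 * 8 = 16*8 = 5
  -> s = B^a = 5

Answer: 34 8 5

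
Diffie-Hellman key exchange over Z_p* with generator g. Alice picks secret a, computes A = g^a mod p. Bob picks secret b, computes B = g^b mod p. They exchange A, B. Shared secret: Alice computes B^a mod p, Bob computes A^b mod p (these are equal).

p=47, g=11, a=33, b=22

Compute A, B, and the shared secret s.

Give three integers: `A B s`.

A = 11^33 mod 47  (bits of 33 = 100001)
  bit 0 = 1: r = r^2 * 11 mod 47 = 1^2 * 11 = 1*11 = 11
  bit 1 = 0: r = r^2 mod 47 = 11^2 = 27
  bit 2 = 0: r = r^2 mod 47 = 27^2 = 24
  bit 3 = 0: r = r^2 mod 47 = 24^2 = 12
  bit 4 = 0: r = r^2 mod 47 = 12^2 = 3
  bit 5 = 1: r = r^2 * 11 mod 47 = 3^2 * 11 = 9*11 = 5
  -> A = 5
B = 11^22 mod 47  (bits of 22 = 10110)
  bit 0 = 1: r = r^2 * 11 mod 47 = 1^2 * 11 = 1*11 = 11
  bit 1 = 0: r = r^2 mod 47 = 11^2 = 27
  bit 2 = 1: r = r^2 * 11 mod 47 = 27^2 * 11 = 24*11 = 29
  bit 3 = 1: r = r^2 * 11 mod 47 = 29^2 * 11 = 42*11 = 39
  bit 4 = 0: r = r^2 mod 47 = 39^2 = 17
  -> B = 17
s = B^a = 17^33 mod 47  (bits of 33 = 100001)
  bit 0 = 1: r = r^2 * 17 mod 47 = 1^2 * 17 = 1*17 = 17
  bit 1 = 0: r = r^2 mod 47 = 17^2 = 7
  bit 2 = 0: r = r^2 mod 47 = 7^2 = 2
  bit 3 = 0: r = r^2 mod 47 = 2^2 = 4
  bit 4 = 0: r = r^2 mod 47 = 4^2 = 16
  bit 5 = 1: r = r^2 * 17 mod 47 = 16^2 * 17 = 21*17 = 28
  -> s = B^a = 28

Answer: 5 17 28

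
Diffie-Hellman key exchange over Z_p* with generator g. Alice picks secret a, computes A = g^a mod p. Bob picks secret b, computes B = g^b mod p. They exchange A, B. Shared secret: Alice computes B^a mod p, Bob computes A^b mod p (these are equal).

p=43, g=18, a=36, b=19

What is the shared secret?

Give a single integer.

A = 18^36 mod 43  (bits of 36 = 100100)
  bit 0 = 1: r = r^2 * 18 mod 43 = 1^2 * 18 = 1*18 = 18
  bit 1 = 0: r = r^2 mod 43 = 18^2 = 23
  bit 2 = 0: r = r^2 mod 43 = 23^2 = 13
  bit 3 = 1: r = r^2 * 18 mod 43 = 13^2 * 18 = 40*18 = 32
  bit 4 = 0: r = r^2 mod 43 = 32^2 = 35
  bit 5 = 0: r = r^2 mod 43 = 35^2 = 21
  -> A = 21
B = 18^19 mod 43  (bits of 19 = 10011)
  bit 0 = 1: r = r^2 * 18 mod 43 = 1^2 * 18 = 1*18 = 18
  bit 1 = 0: r = r^2 mod 43 = 18^2 = 23
  bit 2 = 0: r = r^2 mod 43 = 23^2 = 13
  bit 3 = 1: r = r^2 * 18 mod 43 = 13^2 * 18 = 40*18 = 32
  bit 4 = 1: r = r^2 * 18 mod 43 = 32^2 * 18 = 35*18 = 28
  -> B = 28
s = B^a = 28^36 mod 43  (bits of 36 = 100100)
  bit 0 = 1: r = r^2 * 28 mod 43 = 1^2 * 28 = 1*28 = 28
  bit 1 = 0: r = r^2 mod 43 = 28^2 = 10
  bit 2 = 0: r = r^2 mod 43 = 10^2 = 14
  bit 3 = 1: r = r^2 * 28 mod 43 = 14^2 * 28 = 24*28 = 27
  bit 4 = 0: r = r^2 mod 43 = 27^2 = 41
  bit 5 = 0: r = r^2 mod 43 = 41^2 = 4
  -> s = B^a = 4

Answer: 4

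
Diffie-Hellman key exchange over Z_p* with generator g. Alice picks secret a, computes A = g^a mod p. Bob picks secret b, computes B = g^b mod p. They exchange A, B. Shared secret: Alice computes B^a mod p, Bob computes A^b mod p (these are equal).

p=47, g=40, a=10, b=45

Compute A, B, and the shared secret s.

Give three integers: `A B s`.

A = 40^10 mod 47  (bits of 10 = 1010)
  bit 0 = 1: r = r^2 * 40 mod 47 = 1^2 * 40 = 1*40 = 40
  bit 1 = 0: r = r^2 mod 47 = 40^2 = 2
  bit 2 = 1: r = r^2 * 40 mod 47 = 2^2 * 40 = 4*40 = 19
  bit 3 = 0: r = r^2 mod 47 = 19^2 = 32
  -> A = 32
B = 40^45 mod 47  (bits of 45 = 101101)
  bit 0 = 1: r = r^2 * 40 mod 47 = 1^2 * 40 = 1*40 = 40
  bit 1 = 0: r = r^2 mod 47 = 40^2 = 2
  bit 2 = 1: r = r^2 * 40 mod 47 = 2^2 * 40 = 4*40 = 19
  bit 3 = 1: r = r^2 * 40 mod 47 = 19^2 * 40 = 32*40 = 11
  bit 4 = 0: r = r^2 mod 47 = 11^2 = 27
  bit 5 = 1: r = r^2 * 40 mod 47 = 27^2 * 40 = 24*40 = 20
  -> B = 20
s = B^a = 20^10 mod 47  (bits of 10 = 1010)
  bit 0 = 1: r = r^2 * 20 mod 47 = 1^2 * 20 = 1*20 = 20
  bit 1 = 0: r = r^2 mod 47 = 20^2 = 24
  bit 2 = 1: r = r^2 * 20 mod 47 = 24^2 * 20 = 12*20 = 5
  bit 3 = 0: r = r^2 mod 47 = 5^2 = 25
  -> s = B^a = 25

Answer: 32 20 25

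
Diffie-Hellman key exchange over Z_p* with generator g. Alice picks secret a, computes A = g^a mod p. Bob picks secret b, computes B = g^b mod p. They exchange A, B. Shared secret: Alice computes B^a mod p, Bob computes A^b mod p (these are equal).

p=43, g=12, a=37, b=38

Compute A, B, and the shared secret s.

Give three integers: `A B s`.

A = 12^37 mod 43  (bits of 37 = 100101)
  bit 0 = 1: r = r^2 * 12 mod 43 = 1^2 * 12 = 1*12 = 12
  bit 1 = 0: r = r^2 mod 43 = 12^2 = 15
  bit 2 = 0: r = r^2 mod 43 = 15^2 = 10
  bit 3 = 1: r = r^2 * 12 mod 43 = 10^2 * 12 = 14*12 = 39
  bit 4 = 0: r = r^2 mod 43 = 39^2 = 16
  bit 5 = 1: r = r^2 * 12 mod 43 = 16^2 * 12 = 41*12 = 19
  -> A = 19
B = 12^38 mod 43  (bits of 38 = 100110)
  bit 0 = 1: r = r^2 * 12 mod 43 = 1^2 * 12 = 1*12 = 12
  bit 1 = 0: r = r^2 mod 43 = 12^2 = 15
  bit 2 = 0: r = r^2 mod 43 = 15^2 = 10
  bit 3 = 1: r = r^2 * 12 mod 43 = 10^2 * 12 = 14*12 = 39
  bit 4 = 1: r = r^2 * 12 mod 43 = 39^2 * 12 = 16*12 = 20
  bit 5 = 0: r = r^2 mod 43 = 20^2 = 13
  -> B = 13
s = B^a = 13^37 mod 43  (bits of 37 = 100101)
  bit 0 = 1: r = r^2 * 13 mod 43 = 1^2 * 13 = 1*13 = 13
  bit 1 = 0: r = r^2 mod 43 = 13^2 = 40
  bit 2 = 0: r = r^2 mod 43 = 40^2 = 9
  bit 3 = 1: r = r^2 * 13 mod 43 = 9^2 * 13 = 38*13 = 21
  bit 4 = 0: r = r^2 mod 43 = 21^2 = 11
  bit 5 = 1: r = r^2 * 13 mod 43 = 11^2 * 13 = 35*13 = 25
  -> s = B^a = 25

Answer: 19 13 25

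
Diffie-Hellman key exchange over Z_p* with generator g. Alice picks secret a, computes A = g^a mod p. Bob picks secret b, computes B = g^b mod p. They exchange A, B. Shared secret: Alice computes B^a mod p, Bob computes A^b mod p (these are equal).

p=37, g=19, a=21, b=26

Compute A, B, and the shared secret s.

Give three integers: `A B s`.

A = 19^21 mod 37  (bits of 21 = 10101)
  bit 0 = 1: r = r^2 * 19 mod 37 = 1^2 * 19 = 1*19 = 19
  bit 1 = 0: r = r^2 mod 37 = 19^2 = 28
  bit 2 = 1: r = r^2 * 19 mod 37 = 28^2 * 19 = 7*19 = 22
  bit 3 = 0: r = r^2 mod 37 = 22^2 = 3
  bit 4 = 1: r = r^2 * 19 mod 37 = 3^2 * 19 = 9*19 = 23
  -> A = 23
B = 19^26 mod 37  (bits of 26 = 11010)
  bit 0 = 1: r = r^2 * 19 mod 37 = 1^2 * 19 = 1*19 = 19
  bit 1 = 1: r = r^2 * 19 mod 37 = 19^2 * 19 = 28*19 = 14
  bit 2 = 0: r = r^2 mod 37 = 14^2 = 11
  bit 3 = 1: r = r^2 * 19 mod 37 = 11^2 * 19 = 10*19 = 5
  bit 4 = 0: r = r^2 mod 37 = 5^2 = 25
  -> B = 25
s = B^a = 25^21 mod 37  (bits of 21 = 10101)
  bit 0 = 1: r = r^2 * 25 mod 37 = 1^2 * 25 = 1*25 = 25
  bit 1 = 0: r = r^2 mod 37 = 25^2 = 33
  bit 2 = 1: r = r^2 * 25 mod 37 = 33^2 * 25 = 16*25 = 30
  bit 3 = 0: r = r^2 mod 37 = 30^2 = 12
  bit 4 = 1: r = r^2 * 25 mod 37 = 12^2 * 25 = 33*25 = 11
  -> s = B^a = 11

Answer: 23 25 11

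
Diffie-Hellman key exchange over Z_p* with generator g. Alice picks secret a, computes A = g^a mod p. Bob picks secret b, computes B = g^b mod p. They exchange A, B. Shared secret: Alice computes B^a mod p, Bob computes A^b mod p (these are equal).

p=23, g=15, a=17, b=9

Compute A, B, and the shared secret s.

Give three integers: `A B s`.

A = 15^17 mod 23  (bits of 17 = 10001)
  bit 0 = 1: r = r^2 * 15 mod 23 = 1^2 * 15 = 1*15 = 15
  bit 1 = 0: r = r^2 mod 23 = 15^2 = 18
  bit 2 = 0: r = r^2 mod 23 = 18^2 = 2
  bit 3 = 0: r = r^2 mod 23 = 2^2 = 4
  bit 4 = 1: r = r^2 * 15 mod 23 = 4^2 * 15 = 16*15 = 10
  -> A = 10
B = 15^9 mod 23  (bits of 9 = 1001)
  bit 0 = 1: r = r^2 * 15 mod 23 = 1^2 * 15 = 1*15 = 15
  bit 1 = 0: r = r^2 mod 23 = 15^2 = 18
  bit 2 = 0: r = r^2 mod 23 = 18^2 = 2
  bit 3 = 1: r = r^2 * 15 mod 23 = 2^2 * 15 = 4*15 = 14
  -> B = 14
s = B^a = 14^17 mod 23  (bits of 17 = 10001)
  bit 0 = 1: r = r^2 * 14 mod 23 = 1^2 * 14 = 1*14 = 14
  bit 1 = 0: r = r^2 mod 23 = 14^2 = 12
  bit 2 = 0: r = r^2 mod 23 = 12^2 = 6
  bit 3 = 0: r = r^2 mod 23 = 6^2 = 13
  bit 4 = 1: r = r^2 * 14 mod 23 = 13^2 * 14 = 8*14 = 20
  -> s = B^a = 20

Answer: 10 14 20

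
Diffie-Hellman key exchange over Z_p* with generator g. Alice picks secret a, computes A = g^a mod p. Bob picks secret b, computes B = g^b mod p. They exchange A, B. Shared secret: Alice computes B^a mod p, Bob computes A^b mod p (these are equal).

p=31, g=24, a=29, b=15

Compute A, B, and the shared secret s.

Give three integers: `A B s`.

A = 24^29 mod 31  (bits of 29 = 11101)
  bit 0 = 1: r = r^2 * 24 mod 31 = 1^2 * 24 = 1*24 = 24
  bit 1 = 1: r = r^2 * 24 mod 31 = 24^2 * 24 = 18*24 = 29
  bit 2 = 1: r = r^2 * 24 mod 31 = 29^2 * 24 = 4*24 = 3
  bit 3 = 0: r = r^2 mod 31 = 3^2 = 9
  bit 4 = 1: r = r^2 * 24 mod 31 = 9^2 * 24 = 19*24 = 22
  -> A = 22
B = 24^15 mod 31  (bits of 15 = 1111)
  bit 0 = 1: r = r^2 * 24 mod 31 = 1^2 * 24 = 1*24 = 24
  bit 1 = 1: r = r^2 * 24 mod 31 = 24^2 * 24 = 18*24 = 29
  bit 2 = 1: r = r^2 * 24 mod 31 = 29^2 * 24 = 4*24 = 3
  bit 3 = 1: r = r^2 * 24 mod 31 = 3^2 * 24 = 9*24 = 30
  -> B = 30
s = B^a = 30^29 mod 31  (bits of 29 = 11101)
  bit 0 = 1: r = r^2 * 30 mod 31 = 1^2 * 30 = 1*30 = 30
  bit 1 = 1: r = r^2 * 30 mod 31 = 30^2 * 30 = 1*30 = 30
  bit 2 = 1: r = r^2 * 30 mod 31 = 30^2 * 30 = 1*30 = 30
  bit 3 = 0: r = r^2 mod 31 = 30^2 = 1
  bit 4 = 1: r = r^2 * 30 mod 31 = 1^2 * 30 = 1*30 = 30
  -> s = B^a = 30

Answer: 22 30 30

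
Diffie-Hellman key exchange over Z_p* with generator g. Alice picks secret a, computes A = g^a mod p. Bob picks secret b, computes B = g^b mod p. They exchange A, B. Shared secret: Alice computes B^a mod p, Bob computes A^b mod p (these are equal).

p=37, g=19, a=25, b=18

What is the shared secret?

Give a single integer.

Answer: 36

Derivation:
A = 19^25 mod 37  (bits of 25 = 11001)
  bit 0 = 1: r = r^2 * 19 mod 37 = 1^2 * 19 = 1*19 = 19
  bit 1 = 1: r = r^2 * 19 mod 37 = 19^2 * 19 = 28*19 = 14
  bit 2 = 0: r = r^2 mod 37 = 14^2 = 11
  bit 3 = 0: r = r^2 mod 37 = 11^2 = 10
  bit 4 = 1: r = r^2 * 19 mod 37 = 10^2 * 19 = 26*19 = 13
  -> A = 13
B = 19^18 mod 37  (bits of 18 = 10010)
  bit 0 = 1: r = r^2 * 19 mod 37 = 1^2 * 19 = 1*19 = 19
  bit 1 = 0: r = r^2 mod 37 = 19^2 = 28
  bit 2 = 0: r = r^2 mod 37 = 28^2 = 7
  bit 3 = 1: r = r^2 * 19 mod 37 = 7^2 * 19 = 12*19 = 6
  bit 4 = 0: r = r^2 mod 37 = 6^2 = 36
  -> B = 36
s = B^a = 36^25 mod 37  (bits of 25 = 11001)
  bit 0 = 1: r = r^2 * 36 mod 37 = 1^2 * 36 = 1*36 = 36
  bit 1 = 1: r = r^2 * 36 mod 37 = 36^2 * 36 = 1*36 = 36
  bit 2 = 0: r = r^2 mod 37 = 36^2 = 1
  bit 3 = 0: r = r^2 mod 37 = 1^2 = 1
  bit 4 = 1: r = r^2 * 36 mod 37 = 1^2 * 36 = 1*36 = 36
  -> s = B^a = 36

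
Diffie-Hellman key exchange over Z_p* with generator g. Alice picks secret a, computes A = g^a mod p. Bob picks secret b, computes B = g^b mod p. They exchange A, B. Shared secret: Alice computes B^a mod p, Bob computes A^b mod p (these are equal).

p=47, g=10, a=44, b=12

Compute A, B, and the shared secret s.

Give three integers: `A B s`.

Answer: 8 32 14

Derivation:
A = 10^44 mod 47  (bits of 44 = 101100)
  bit 0 = 1: r = r^2 * 10 mod 47 = 1^2 * 10 = 1*10 = 10
  bit 1 = 0: r = r^2 mod 47 = 10^2 = 6
  bit 2 = 1: r = r^2 * 10 mod 47 = 6^2 * 10 = 36*10 = 31
  bit 3 = 1: r = r^2 * 10 mod 47 = 31^2 * 10 = 21*10 = 22
  bit 4 = 0: r = r^2 mod 47 = 22^2 = 14
  bit 5 = 0: r = r^2 mod 47 = 14^2 = 8
  -> A = 8
B = 10^12 mod 47  (bits of 12 = 1100)
  bit 0 = 1: r = r^2 * 10 mod 47 = 1^2 * 10 = 1*10 = 10
  bit 1 = 1: r = r^2 * 10 mod 47 = 10^2 * 10 = 6*10 = 13
  bit 2 = 0: r = r^2 mod 47 = 13^2 = 28
  bit 3 = 0: r = r^2 mod 47 = 28^2 = 32
  -> B = 32
s = B^a = 32^44 mod 47  (bits of 44 = 101100)
  bit 0 = 1: r = r^2 * 32 mod 47 = 1^2 * 32 = 1*32 = 32
  bit 1 = 0: r = r^2 mod 47 = 32^2 = 37
  bit 2 = 1: r = r^2 * 32 mod 47 = 37^2 * 32 = 6*32 = 4
  bit 3 = 1: r = r^2 * 32 mod 47 = 4^2 * 32 = 16*32 = 42
  bit 4 = 0: r = r^2 mod 47 = 42^2 = 25
  bit 5 = 0: r = r^2 mod 47 = 25^2 = 14
  -> s = B^a = 14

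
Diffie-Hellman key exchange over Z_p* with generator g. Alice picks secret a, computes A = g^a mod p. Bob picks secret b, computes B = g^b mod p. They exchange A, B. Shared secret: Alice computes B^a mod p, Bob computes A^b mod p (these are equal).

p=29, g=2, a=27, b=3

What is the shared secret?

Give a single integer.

A = 2^27 mod 29  (bits of 27 = 11011)
  bit 0 = 1: r = r^2 * 2 mod 29 = 1^2 * 2 = 1*2 = 2
  bit 1 = 1: r = r^2 * 2 mod 29 = 2^2 * 2 = 4*2 = 8
  bit 2 = 0: r = r^2 mod 29 = 8^2 = 6
  bit 3 = 1: r = r^2 * 2 mod 29 = 6^2 * 2 = 7*2 = 14
  bit 4 = 1: r = r^2 * 2 mod 29 = 14^2 * 2 = 22*2 = 15
  -> A = 15
B = 2^3 mod 29  (bits of 3 = 11)
  bit 0 = 1: r = r^2 * 2 mod 29 = 1^2 * 2 = 1*2 = 2
  bit 1 = 1: r = r^2 * 2 mod 29 = 2^2 * 2 = 4*2 = 8
  -> B = 8
s = B^a = 8^27 mod 29  (bits of 27 = 11011)
  bit 0 = 1: r = r^2 * 8 mod 29 = 1^2 * 8 = 1*8 = 8
  bit 1 = 1: r = r^2 * 8 mod 29 = 8^2 * 8 = 6*8 = 19
  bit 2 = 0: r = r^2 mod 29 = 19^2 = 13
  bit 3 = 1: r = r^2 * 8 mod 29 = 13^2 * 8 = 24*8 = 18
  bit 4 = 1: r = r^2 * 8 mod 29 = 18^2 * 8 = 5*8 = 11
  -> s = B^a = 11

Answer: 11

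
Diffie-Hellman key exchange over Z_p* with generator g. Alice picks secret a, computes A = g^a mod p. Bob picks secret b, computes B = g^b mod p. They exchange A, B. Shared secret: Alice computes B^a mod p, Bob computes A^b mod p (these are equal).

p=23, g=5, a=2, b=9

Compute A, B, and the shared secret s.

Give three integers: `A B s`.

Answer: 2 11 6

Derivation:
A = 5^2 mod 23  (bits of 2 = 10)
  bit 0 = 1: r = r^2 * 5 mod 23 = 1^2 * 5 = 1*5 = 5
  bit 1 = 0: r = r^2 mod 23 = 5^2 = 2
  -> A = 2
B = 5^9 mod 23  (bits of 9 = 1001)
  bit 0 = 1: r = r^2 * 5 mod 23 = 1^2 * 5 = 1*5 = 5
  bit 1 = 0: r = r^2 mod 23 = 5^2 = 2
  bit 2 = 0: r = r^2 mod 23 = 2^2 = 4
  bit 3 = 1: r = r^2 * 5 mod 23 = 4^2 * 5 = 16*5 = 11
  -> B = 11
s = B^a = 11^2 mod 23  (bits of 2 = 10)
  bit 0 = 1: r = r^2 * 11 mod 23 = 1^2 * 11 = 1*11 = 11
  bit 1 = 0: r = r^2 mod 23 = 11^2 = 6
  -> s = B^a = 6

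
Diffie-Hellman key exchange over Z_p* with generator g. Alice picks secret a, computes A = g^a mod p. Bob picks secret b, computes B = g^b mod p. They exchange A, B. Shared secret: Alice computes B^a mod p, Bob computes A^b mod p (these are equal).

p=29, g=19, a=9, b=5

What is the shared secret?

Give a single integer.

Answer: 14

Derivation:
A = 19^9 mod 29  (bits of 9 = 1001)
  bit 0 = 1: r = r^2 * 19 mod 29 = 1^2 * 19 = 1*19 = 19
  bit 1 = 0: r = r^2 mod 29 = 19^2 = 13
  bit 2 = 0: r = r^2 mod 29 = 13^2 = 24
  bit 3 = 1: r = r^2 * 19 mod 29 = 24^2 * 19 = 25*19 = 11
  -> A = 11
B = 19^5 mod 29  (bits of 5 = 101)
  bit 0 = 1: r = r^2 * 19 mod 29 = 1^2 * 19 = 1*19 = 19
  bit 1 = 0: r = r^2 mod 29 = 19^2 = 13
  bit 2 = 1: r = r^2 * 19 mod 29 = 13^2 * 19 = 24*19 = 21
  -> B = 21
s = B^a = 21^9 mod 29  (bits of 9 = 1001)
  bit 0 = 1: r = r^2 * 21 mod 29 = 1^2 * 21 = 1*21 = 21
  bit 1 = 0: r = r^2 mod 29 = 21^2 = 6
  bit 2 = 0: r = r^2 mod 29 = 6^2 = 7
  bit 3 = 1: r = r^2 * 21 mod 29 = 7^2 * 21 = 20*21 = 14
  -> s = B^a = 14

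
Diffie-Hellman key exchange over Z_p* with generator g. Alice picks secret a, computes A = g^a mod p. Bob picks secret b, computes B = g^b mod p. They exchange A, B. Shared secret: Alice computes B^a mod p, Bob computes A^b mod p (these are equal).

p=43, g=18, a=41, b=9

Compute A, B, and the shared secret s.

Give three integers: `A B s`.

Answer: 12 32 39

Derivation:
A = 18^41 mod 43  (bits of 41 = 101001)
  bit 0 = 1: r = r^2 * 18 mod 43 = 1^2 * 18 = 1*18 = 18
  bit 1 = 0: r = r^2 mod 43 = 18^2 = 23
  bit 2 = 1: r = r^2 * 18 mod 43 = 23^2 * 18 = 13*18 = 19
  bit 3 = 0: r = r^2 mod 43 = 19^2 = 17
  bit 4 = 0: r = r^2 mod 43 = 17^2 = 31
  bit 5 = 1: r = r^2 * 18 mod 43 = 31^2 * 18 = 15*18 = 12
  -> A = 12
B = 18^9 mod 43  (bits of 9 = 1001)
  bit 0 = 1: r = r^2 * 18 mod 43 = 1^2 * 18 = 1*18 = 18
  bit 1 = 0: r = r^2 mod 43 = 18^2 = 23
  bit 2 = 0: r = r^2 mod 43 = 23^2 = 13
  bit 3 = 1: r = r^2 * 18 mod 43 = 13^2 * 18 = 40*18 = 32
  -> B = 32
s = B^a = 32^41 mod 43  (bits of 41 = 101001)
  bit 0 = 1: r = r^2 * 32 mod 43 = 1^2 * 32 = 1*32 = 32
  bit 1 = 0: r = r^2 mod 43 = 32^2 = 35
  bit 2 = 1: r = r^2 * 32 mod 43 = 35^2 * 32 = 21*32 = 27
  bit 3 = 0: r = r^2 mod 43 = 27^2 = 41
  bit 4 = 0: r = r^2 mod 43 = 41^2 = 4
  bit 5 = 1: r = r^2 * 32 mod 43 = 4^2 * 32 = 16*32 = 39
  -> s = B^a = 39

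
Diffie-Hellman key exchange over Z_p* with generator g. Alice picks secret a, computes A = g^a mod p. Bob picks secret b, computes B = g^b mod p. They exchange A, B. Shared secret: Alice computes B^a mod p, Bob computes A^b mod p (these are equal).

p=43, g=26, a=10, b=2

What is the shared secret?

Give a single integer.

Answer: 38

Derivation:
A = 26^10 mod 43  (bits of 10 = 1010)
  bit 0 = 1: r = r^2 * 26 mod 43 = 1^2 * 26 = 1*26 = 26
  bit 1 = 0: r = r^2 mod 43 = 26^2 = 31
  bit 2 = 1: r = r^2 * 26 mod 43 = 31^2 * 26 = 15*26 = 3
  bit 3 = 0: r = r^2 mod 43 = 3^2 = 9
  -> A = 9
B = 26^2 mod 43  (bits of 2 = 10)
  bit 0 = 1: r = r^2 * 26 mod 43 = 1^2 * 26 = 1*26 = 26
  bit 1 = 0: r = r^2 mod 43 = 26^2 = 31
  -> B = 31
s = B^a = 31^10 mod 43  (bits of 10 = 1010)
  bit 0 = 1: r = r^2 * 31 mod 43 = 1^2 * 31 = 1*31 = 31
  bit 1 = 0: r = r^2 mod 43 = 31^2 = 15
  bit 2 = 1: r = r^2 * 31 mod 43 = 15^2 * 31 = 10*31 = 9
  bit 3 = 0: r = r^2 mod 43 = 9^2 = 38
  -> s = B^a = 38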